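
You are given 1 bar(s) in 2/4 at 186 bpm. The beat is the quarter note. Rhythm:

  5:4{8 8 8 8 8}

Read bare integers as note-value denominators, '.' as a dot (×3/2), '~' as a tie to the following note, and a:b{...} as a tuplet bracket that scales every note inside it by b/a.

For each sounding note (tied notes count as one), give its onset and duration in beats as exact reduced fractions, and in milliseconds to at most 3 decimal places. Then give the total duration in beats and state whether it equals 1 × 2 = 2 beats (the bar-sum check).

1) 0.0ms=0b +129.032ms=2/5b
2) 129.032ms=2/5b +129.032ms=2/5b
3) 258.065ms=4/5b +129.032ms=2/5b
4) 387.097ms=6/5b +129.032ms=2/5b
5) 516.129ms=8/5b +129.032ms=2/5b
Σ=2b of 2 (186bpm 2/4) — PASS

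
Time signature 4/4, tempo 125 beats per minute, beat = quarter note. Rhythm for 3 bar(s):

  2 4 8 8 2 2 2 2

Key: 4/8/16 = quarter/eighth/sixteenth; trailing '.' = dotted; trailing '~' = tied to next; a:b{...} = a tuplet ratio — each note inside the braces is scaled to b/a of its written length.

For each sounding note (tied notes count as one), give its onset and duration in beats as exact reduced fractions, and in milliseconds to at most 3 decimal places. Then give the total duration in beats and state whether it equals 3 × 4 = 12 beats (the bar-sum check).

1) 0.0ms=0b +960.0ms=2b
2) 960.0ms=2b +480.0ms=1b
3) 1440.0ms=3b +240.0ms=1/2b
4) 1680.0ms=7/2b +240.0ms=1/2b
5) 1920.0ms=4b +960.0ms=2b
6) 2880.0ms=6b +960.0ms=2b
7) 3840.0ms=8b +960.0ms=2b
8) 4800.0ms=10b +960.0ms=2b
Σ=12b of 12 (125bpm 4/4) — PASS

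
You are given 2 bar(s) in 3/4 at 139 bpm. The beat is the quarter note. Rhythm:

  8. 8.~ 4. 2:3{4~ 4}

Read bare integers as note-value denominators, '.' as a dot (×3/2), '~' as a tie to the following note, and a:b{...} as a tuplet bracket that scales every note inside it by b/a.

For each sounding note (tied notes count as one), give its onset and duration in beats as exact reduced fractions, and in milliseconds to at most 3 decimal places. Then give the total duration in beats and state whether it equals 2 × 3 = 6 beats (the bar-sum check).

1) 0.0ms=0b +323.741ms=3/4b
2) 323.741ms=3/4b +971.223ms=9/4b
3) 1294.964ms=3b +1294.964ms=3b
Σ=6b of 6 (139bpm 3/4) — PASS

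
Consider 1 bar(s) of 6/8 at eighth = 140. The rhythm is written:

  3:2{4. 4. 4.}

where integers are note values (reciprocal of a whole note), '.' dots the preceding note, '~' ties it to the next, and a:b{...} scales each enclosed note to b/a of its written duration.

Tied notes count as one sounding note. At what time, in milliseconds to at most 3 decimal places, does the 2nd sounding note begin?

1. 0.0ms @ 0 + 857.143ms (2)
2. 857.143ms @ 2 + 857.143ms (2)
3. 1714.286ms @ 4 + 857.143ms (2)

note 2 onset = 2b = 857.143ms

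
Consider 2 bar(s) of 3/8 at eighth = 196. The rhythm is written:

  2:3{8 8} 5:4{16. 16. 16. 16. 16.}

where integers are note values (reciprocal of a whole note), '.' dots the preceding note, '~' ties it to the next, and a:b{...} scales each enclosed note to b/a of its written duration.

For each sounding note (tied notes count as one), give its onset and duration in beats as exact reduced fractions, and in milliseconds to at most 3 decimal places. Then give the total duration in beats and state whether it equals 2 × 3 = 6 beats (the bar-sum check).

1) 0.0ms=0b +459.184ms=3/2b
2) 459.184ms=3/2b +459.184ms=3/2b
3) 918.367ms=3b +183.673ms=3/5b
4) 1102.041ms=18/5b +183.673ms=3/5b
5) 1285.714ms=21/5b +183.673ms=3/5b
6) 1469.388ms=24/5b +183.673ms=3/5b
7) 1653.061ms=27/5b +183.673ms=3/5b
Σ=6b of 6 (196bpm 3/8) — PASS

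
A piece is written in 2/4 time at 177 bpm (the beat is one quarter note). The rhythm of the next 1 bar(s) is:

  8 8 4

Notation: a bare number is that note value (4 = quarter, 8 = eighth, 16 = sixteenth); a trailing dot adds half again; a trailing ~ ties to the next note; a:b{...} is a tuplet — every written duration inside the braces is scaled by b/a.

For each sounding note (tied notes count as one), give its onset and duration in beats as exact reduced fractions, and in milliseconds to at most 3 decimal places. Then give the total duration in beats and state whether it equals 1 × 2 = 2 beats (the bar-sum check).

1) 0.0ms=0b +169.492ms=1/2b
2) 169.492ms=1/2b +169.492ms=1/2b
3) 338.983ms=1b +338.983ms=1b
Σ=2b of 2 (177bpm 2/4) — PASS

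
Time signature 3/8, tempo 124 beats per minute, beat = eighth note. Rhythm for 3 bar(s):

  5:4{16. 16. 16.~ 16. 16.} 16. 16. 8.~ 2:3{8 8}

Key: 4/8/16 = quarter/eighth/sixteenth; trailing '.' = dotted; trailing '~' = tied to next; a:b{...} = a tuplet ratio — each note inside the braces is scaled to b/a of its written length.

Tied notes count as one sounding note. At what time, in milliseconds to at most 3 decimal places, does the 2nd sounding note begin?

1. 0.0ms @ 0 + 290.323ms (3/5)
2. 290.323ms @ 3/5 + 290.323ms (3/5)
3. 580.645ms @ 6/5 + 580.645ms (6/5)
4. 1161.29ms @ 12/5 + 290.323ms (3/5)
5. 1451.613ms @ 3 + 362.903ms (3/4)
6. 1814.516ms @ 15/4 + 362.903ms (3/4)
7. 2177.419ms @ 9/2 + 1451.613ms (3)
8. 3629.032ms @ 15/2 + 725.806ms (3/2)

note 2 onset = 3/5b = 290.323ms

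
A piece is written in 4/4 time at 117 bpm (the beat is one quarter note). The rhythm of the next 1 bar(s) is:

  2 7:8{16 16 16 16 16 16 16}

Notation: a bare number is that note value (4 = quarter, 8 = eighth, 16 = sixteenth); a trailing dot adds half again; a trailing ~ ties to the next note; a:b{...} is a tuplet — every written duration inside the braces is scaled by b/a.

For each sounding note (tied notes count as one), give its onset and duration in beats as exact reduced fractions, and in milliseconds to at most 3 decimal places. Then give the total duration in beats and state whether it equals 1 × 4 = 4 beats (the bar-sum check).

1) 0.0ms=0b +1025.641ms=2b
2) 1025.641ms=2b +146.52ms=2/7b
3) 1172.161ms=16/7b +146.52ms=2/7b
4) 1318.681ms=18/7b +146.52ms=2/7b
5) 1465.201ms=20/7b +146.52ms=2/7b
6) 1611.722ms=22/7b +146.52ms=2/7b
7) 1758.242ms=24/7b +146.52ms=2/7b
8) 1904.762ms=26/7b +146.52ms=2/7b
Σ=4b of 4 (117bpm 4/4) — PASS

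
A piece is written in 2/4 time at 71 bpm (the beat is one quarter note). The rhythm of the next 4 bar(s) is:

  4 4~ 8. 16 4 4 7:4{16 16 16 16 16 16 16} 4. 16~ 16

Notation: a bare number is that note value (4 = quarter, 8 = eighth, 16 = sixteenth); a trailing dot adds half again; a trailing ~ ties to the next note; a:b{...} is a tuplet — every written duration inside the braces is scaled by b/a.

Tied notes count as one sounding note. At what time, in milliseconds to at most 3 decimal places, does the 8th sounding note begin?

1. 0.0ms @ 0 + 845.07ms (1)
2. 845.07ms @ 1 + 1478.873ms (7/4)
3. 2323.944ms @ 11/4 + 211.268ms (1/4)
4. 2535.211ms @ 3 + 845.07ms (1)
5. 3380.282ms @ 4 + 845.07ms (1)
6. 4225.352ms @ 5 + 120.724ms (1/7)
7. 4346.076ms @ 36/7 + 120.724ms (1/7)
8. 4466.801ms @ 37/7 + 120.724ms (1/7)
9. 4587.525ms @ 38/7 + 120.724ms (1/7)
10. 4708.249ms @ 39/7 + 120.724ms (1/7)
11. 4828.974ms @ 40/7 + 120.724ms (1/7)
12. 4949.698ms @ 41/7 + 120.724ms (1/7)
13. 5070.423ms @ 6 + 1267.606ms (3/2)
14. 6338.028ms @ 15/2 + 422.535ms (1/2)

note 8 onset = 37/7b = 4466.801ms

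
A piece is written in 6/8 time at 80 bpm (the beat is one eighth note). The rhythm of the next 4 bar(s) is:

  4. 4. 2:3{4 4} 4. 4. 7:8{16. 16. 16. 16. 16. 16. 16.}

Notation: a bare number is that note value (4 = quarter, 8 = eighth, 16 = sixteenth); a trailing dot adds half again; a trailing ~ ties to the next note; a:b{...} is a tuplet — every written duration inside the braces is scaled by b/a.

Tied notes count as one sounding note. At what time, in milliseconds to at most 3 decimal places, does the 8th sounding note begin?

1. 0.0ms @ 0 + 2250.0ms (3)
2. 2250.0ms @ 3 + 2250.0ms (3)
3. 4500.0ms @ 6 + 2250.0ms (3)
4. 6750.0ms @ 9 + 2250.0ms (3)
5. 9000.0ms @ 12 + 2250.0ms (3)
6. 11250.0ms @ 15 + 2250.0ms (3)
7. 13500.0ms @ 18 + 642.857ms (6/7)
8. 14142.857ms @ 132/7 + 642.857ms (6/7)
9. 14785.714ms @ 138/7 + 642.857ms (6/7)
10. 15428.571ms @ 144/7 + 642.857ms (6/7)
11. 16071.429ms @ 150/7 + 642.857ms (6/7)
12. 16714.286ms @ 156/7 + 642.857ms (6/7)
13. 17357.143ms @ 162/7 + 642.857ms (6/7)

note 8 onset = 132/7b = 14142.857ms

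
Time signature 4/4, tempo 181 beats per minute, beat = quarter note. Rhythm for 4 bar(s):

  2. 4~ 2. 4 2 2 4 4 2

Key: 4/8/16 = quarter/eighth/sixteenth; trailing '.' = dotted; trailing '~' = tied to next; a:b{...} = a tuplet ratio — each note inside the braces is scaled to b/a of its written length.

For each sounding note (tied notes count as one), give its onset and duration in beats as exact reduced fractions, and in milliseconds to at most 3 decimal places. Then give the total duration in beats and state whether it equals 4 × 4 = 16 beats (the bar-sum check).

1) 0.0ms=0b +994.475ms=3b
2) 994.475ms=3b +1325.967ms=4b
3) 2320.442ms=7b +331.492ms=1b
4) 2651.934ms=8b +662.983ms=2b
5) 3314.917ms=10b +662.983ms=2b
6) 3977.901ms=12b +331.492ms=1b
7) 4309.392ms=13b +331.492ms=1b
8) 4640.884ms=14b +662.983ms=2b
Σ=16b of 16 (181bpm 4/4) — PASS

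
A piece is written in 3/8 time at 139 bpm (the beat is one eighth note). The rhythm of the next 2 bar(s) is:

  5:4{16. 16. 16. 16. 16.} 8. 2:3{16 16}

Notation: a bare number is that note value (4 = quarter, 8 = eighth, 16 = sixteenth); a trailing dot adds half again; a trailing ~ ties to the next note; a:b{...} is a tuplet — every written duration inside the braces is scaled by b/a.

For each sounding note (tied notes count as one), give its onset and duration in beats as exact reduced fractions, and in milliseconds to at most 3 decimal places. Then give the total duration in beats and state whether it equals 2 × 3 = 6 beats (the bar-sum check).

1) 0.0ms=0b +258.993ms=3/5b
2) 258.993ms=3/5b +258.993ms=3/5b
3) 517.986ms=6/5b +258.993ms=3/5b
4) 776.978ms=9/5b +258.993ms=3/5b
5) 1035.971ms=12/5b +258.993ms=3/5b
6) 1294.964ms=3b +647.482ms=3/2b
7) 1942.446ms=9/2b +323.741ms=3/4b
8) 2266.187ms=21/4b +323.741ms=3/4b
Σ=6b of 6 (139bpm 3/8) — PASS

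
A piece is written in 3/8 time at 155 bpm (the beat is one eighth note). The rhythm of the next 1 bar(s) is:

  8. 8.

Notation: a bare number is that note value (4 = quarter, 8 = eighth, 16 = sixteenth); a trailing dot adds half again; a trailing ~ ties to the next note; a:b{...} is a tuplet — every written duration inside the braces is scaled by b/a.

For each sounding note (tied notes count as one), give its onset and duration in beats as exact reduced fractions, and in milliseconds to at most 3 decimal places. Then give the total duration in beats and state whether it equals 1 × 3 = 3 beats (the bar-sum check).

1) 0.0ms=0b +580.645ms=3/2b
2) 580.645ms=3/2b +580.645ms=3/2b
Σ=3b of 3 (155bpm 3/8) — PASS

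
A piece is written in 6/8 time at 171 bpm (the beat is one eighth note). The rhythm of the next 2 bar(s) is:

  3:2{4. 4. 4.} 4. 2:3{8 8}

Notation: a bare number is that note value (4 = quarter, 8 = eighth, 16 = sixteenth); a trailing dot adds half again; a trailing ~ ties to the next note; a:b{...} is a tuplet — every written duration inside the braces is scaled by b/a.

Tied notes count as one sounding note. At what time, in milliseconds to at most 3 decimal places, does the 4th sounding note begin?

note 4 onset = 6b = 2105.263ms

1. 0.0ms @ 0 + 701.754ms (2)
2. 701.754ms @ 2 + 701.754ms (2)
3. 1403.509ms @ 4 + 701.754ms (2)
4. 2105.263ms @ 6 + 1052.632ms (3)
5. 3157.895ms @ 9 + 526.316ms (3/2)
6. 3684.211ms @ 21/2 + 526.316ms (3/2)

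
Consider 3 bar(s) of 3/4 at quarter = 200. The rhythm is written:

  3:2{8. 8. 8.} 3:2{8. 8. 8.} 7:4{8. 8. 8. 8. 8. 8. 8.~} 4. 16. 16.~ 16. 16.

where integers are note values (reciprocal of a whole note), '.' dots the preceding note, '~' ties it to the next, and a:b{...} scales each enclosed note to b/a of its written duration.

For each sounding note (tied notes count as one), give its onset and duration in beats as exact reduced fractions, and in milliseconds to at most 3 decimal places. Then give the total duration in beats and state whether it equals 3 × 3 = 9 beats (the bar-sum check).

1) 0.0ms=0b +150.0ms=1/2b
2) 150.0ms=1/2b +150.0ms=1/2b
3) 300.0ms=1b +150.0ms=1/2b
4) 450.0ms=3/2b +150.0ms=1/2b
5) 600.0ms=2b +150.0ms=1/2b
6) 750.0ms=5/2b +150.0ms=1/2b
7) 900.0ms=3b +128.571ms=3/7b
8) 1028.571ms=24/7b +128.571ms=3/7b
9) 1157.143ms=27/7b +128.571ms=3/7b
10) 1285.714ms=30/7b +128.571ms=3/7b
11) 1414.286ms=33/7b +128.571ms=3/7b
12) 1542.857ms=36/7b +128.571ms=3/7b
13) 1671.429ms=39/7b +578.571ms=27/14b
14) 2250.0ms=15/2b +112.5ms=3/8b
15) 2362.5ms=63/8b +225.0ms=3/4b
16) 2587.5ms=69/8b +112.5ms=3/8b
Σ=9b of 9 (200bpm 3/4) — PASS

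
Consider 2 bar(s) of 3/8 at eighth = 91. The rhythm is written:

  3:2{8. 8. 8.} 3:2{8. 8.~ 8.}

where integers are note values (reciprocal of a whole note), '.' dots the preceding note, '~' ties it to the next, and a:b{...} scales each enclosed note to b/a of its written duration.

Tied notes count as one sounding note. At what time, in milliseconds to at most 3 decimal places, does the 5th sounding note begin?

1. 0.0ms @ 0 + 659.341ms (1)
2. 659.341ms @ 1 + 659.341ms (1)
3. 1318.681ms @ 2 + 659.341ms (1)
4. 1978.022ms @ 3 + 659.341ms (1)
5. 2637.363ms @ 4 + 1318.681ms (2)

note 5 onset = 4b = 2637.363ms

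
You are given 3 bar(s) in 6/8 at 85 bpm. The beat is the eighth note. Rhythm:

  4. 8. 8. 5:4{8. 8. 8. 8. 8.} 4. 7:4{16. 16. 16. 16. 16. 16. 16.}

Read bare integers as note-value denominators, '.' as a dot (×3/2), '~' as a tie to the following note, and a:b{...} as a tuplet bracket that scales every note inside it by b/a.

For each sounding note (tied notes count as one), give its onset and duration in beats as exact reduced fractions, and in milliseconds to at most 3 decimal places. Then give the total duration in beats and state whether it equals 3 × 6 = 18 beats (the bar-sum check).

1) 0.0ms=0b +2117.647ms=3b
2) 2117.647ms=3b +1058.824ms=3/2b
3) 3176.471ms=9/2b +1058.824ms=3/2b
4) 4235.294ms=6b +847.059ms=6/5b
5) 5082.353ms=36/5b +847.059ms=6/5b
6) 5929.412ms=42/5b +847.059ms=6/5b
7) 6776.471ms=48/5b +847.059ms=6/5b
8) 7623.529ms=54/5b +847.059ms=6/5b
9) 8470.588ms=12b +2117.647ms=3b
10) 10588.235ms=15b +302.521ms=3/7b
11) 10890.756ms=108/7b +302.521ms=3/7b
12) 11193.277ms=111/7b +302.521ms=3/7b
13) 11495.798ms=114/7b +302.521ms=3/7b
14) 11798.319ms=117/7b +302.521ms=3/7b
15) 12100.84ms=120/7b +302.521ms=3/7b
16) 12403.361ms=123/7b +302.521ms=3/7b
Σ=18b of 18 (85bpm 6/8) — PASS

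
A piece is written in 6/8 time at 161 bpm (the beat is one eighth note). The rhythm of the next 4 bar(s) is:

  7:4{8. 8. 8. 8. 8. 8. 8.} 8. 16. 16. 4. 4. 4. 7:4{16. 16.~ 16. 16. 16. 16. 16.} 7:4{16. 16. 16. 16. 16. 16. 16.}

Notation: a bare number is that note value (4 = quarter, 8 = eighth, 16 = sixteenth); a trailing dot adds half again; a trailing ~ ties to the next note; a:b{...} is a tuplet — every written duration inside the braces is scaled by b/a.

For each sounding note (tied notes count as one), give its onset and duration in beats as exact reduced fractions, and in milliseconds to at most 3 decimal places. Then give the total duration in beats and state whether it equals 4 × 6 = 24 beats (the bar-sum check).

1) 0.0ms=0b +319.432ms=6/7b
2) 319.432ms=6/7b +319.432ms=6/7b
3) 638.864ms=12/7b +319.432ms=6/7b
4) 958.296ms=18/7b +319.432ms=6/7b
5) 1277.728ms=24/7b +319.432ms=6/7b
6) 1597.161ms=30/7b +319.432ms=6/7b
7) 1916.593ms=36/7b +319.432ms=6/7b
8) 2236.025ms=6b +559.006ms=3/2b
9) 2795.031ms=15/2b +279.503ms=3/4b
10) 3074.534ms=33/4b +279.503ms=3/4b
11) 3354.037ms=9b +1118.012ms=3b
12) 4472.05ms=12b +1118.012ms=3b
13) 5590.062ms=15b +1118.012ms=3b
14) 6708.075ms=18b +159.716ms=3/7b
15) 6867.791ms=129/7b +319.432ms=6/7b
16) 7187.223ms=135/7b +159.716ms=3/7b
17) 7346.939ms=138/7b +159.716ms=3/7b
18) 7506.655ms=141/7b +159.716ms=3/7b
19) 7666.371ms=144/7b +159.716ms=3/7b
20) 7826.087ms=21b +159.716ms=3/7b
21) 7985.803ms=150/7b +159.716ms=3/7b
22) 8145.519ms=153/7b +159.716ms=3/7b
23) 8305.235ms=156/7b +159.716ms=3/7b
24) 8464.951ms=159/7b +159.716ms=3/7b
25) 8624.667ms=162/7b +159.716ms=3/7b
26) 8784.383ms=165/7b +159.716ms=3/7b
Σ=24b of 24 (161bpm 6/8) — PASS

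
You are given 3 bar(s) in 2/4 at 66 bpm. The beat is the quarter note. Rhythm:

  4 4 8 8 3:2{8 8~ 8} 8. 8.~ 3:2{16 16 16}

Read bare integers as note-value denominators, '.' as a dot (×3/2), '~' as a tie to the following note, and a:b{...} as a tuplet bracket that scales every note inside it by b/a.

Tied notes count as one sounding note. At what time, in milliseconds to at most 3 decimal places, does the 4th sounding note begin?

note 4 onset = 5/2b = 2272.727ms

1. 0.0ms @ 0 + 909.091ms (1)
2. 909.091ms @ 1 + 909.091ms (1)
3. 1818.182ms @ 2 + 454.545ms (1/2)
4. 2272.727ms @ 5/2 + 454.545ms (1/2)
5. 2727.273ms @ 3 + 303.03ms (1/3)
6. 3030.303ms @ 10/3 + 606.061ms (2/3)
7. 3636.364ms @ 4 + 681.818ms (3/4)
8. 4318.182ms @ 19/4 + 833.333ms (11/12)
9. 5151.515ms @ 17/3 + 151.515ms (1/6)
10. 5303.03ms @ 35/6 + 151.515ms (1/6)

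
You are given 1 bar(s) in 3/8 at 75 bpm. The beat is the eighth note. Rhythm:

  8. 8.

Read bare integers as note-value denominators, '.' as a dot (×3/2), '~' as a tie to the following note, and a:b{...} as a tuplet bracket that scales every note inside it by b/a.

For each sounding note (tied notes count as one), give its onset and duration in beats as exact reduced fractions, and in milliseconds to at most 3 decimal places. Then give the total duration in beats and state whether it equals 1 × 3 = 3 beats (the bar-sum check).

1) 0.0ms=0b +1200.0ms=3/2b
2) 1200.0ms=3/2b +1200.0ms=3/2b
Σ=3b of 3 (75bpm 3/8) — PASS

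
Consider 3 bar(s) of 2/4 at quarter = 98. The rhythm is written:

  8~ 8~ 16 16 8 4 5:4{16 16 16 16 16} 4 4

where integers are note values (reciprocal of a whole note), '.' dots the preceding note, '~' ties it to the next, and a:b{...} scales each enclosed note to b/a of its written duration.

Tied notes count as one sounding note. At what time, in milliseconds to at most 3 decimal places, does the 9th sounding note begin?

1. 0.0ms @ 0 + 765.306ms (5/4)
2. 765.306ms @ 5/4 + 153.061ms (1/4)
3. 918.367ms @ 3/2 + 306.122ms (1/2)
4. 1224.49ms @ 2 + 612.245ms (1)
5. 1836.735ms @ 3 + 122.449ms (1/5)
6. 1959.184ms @ 16/5 + 122.449ms (1/5)
7. 2081.633ms @ 17/5 + 122.449ms (1/5)
8. 2204.082ms @ 18/5 + 122.449ms (1/5)
9. 2326.531ms @ 19/5 + 122.449ms (1/5)
10. 2448.98ms @ 4 + 612.245ms (1)
11. 3061.224ms @ 5 + 612.245ms (1)

note 9 onset = 19/5b = 2326.531ms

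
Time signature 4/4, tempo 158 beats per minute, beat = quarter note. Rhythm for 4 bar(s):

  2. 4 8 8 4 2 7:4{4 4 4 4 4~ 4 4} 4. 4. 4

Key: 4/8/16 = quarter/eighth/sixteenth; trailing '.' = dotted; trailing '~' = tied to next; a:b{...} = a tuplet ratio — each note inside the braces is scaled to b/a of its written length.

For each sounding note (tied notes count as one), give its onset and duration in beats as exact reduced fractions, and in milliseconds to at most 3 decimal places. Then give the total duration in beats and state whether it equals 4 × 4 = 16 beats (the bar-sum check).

1) 0.0ms=0b +1139.241ms=3b
2) 1139.241ms=3b +379.747ms=1b
3) 1518.987ms=4b +189.873ms=1/2b
4) 1708.861ms=9/2b +189.873ms=1/2b
5) 1898.734ms=5b +379.747ms=1b
6) 2278.481ms=6b +759.494ms=2b
7) 3037.975ms=8b +216.998ms=4/7b
8) 3254.973ms=60/7b +216.998ms=4/7b
9) 3471.971ms=64/7b +216.998ms=4/7b
10) 3688.969ms=68/7b +216.998ms=4/7b
11) 3905.967ms=72/7b +433.996ms=8/7b
12) 4339.964ms=80/7b +216.998ms=4/7b
13) 4556.962ms=12b +569.62ms=3/2b
14) 5126.582ms=27/2b +569.62ms=3/2b
15) 5696.203ms=15b +379.747ms=1b
Σ=16b of 16 (158bpm 4/4) — PASS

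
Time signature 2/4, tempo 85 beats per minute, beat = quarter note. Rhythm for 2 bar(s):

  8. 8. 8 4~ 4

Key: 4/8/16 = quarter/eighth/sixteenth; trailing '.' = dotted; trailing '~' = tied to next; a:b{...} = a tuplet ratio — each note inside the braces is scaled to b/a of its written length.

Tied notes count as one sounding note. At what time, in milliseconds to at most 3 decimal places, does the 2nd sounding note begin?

note 2 onset = 3/4b = 529.412ms

1. 0.0ms @ 0 + 529.412ms (3/4)
2. 529.412ms @ 3/4 + 529.412ms (3/4)
3. 1058.824ms @ 3/2 + 352.941ms (1/2)
4. 1411.765ms @ 2 + 1411.765ms (2)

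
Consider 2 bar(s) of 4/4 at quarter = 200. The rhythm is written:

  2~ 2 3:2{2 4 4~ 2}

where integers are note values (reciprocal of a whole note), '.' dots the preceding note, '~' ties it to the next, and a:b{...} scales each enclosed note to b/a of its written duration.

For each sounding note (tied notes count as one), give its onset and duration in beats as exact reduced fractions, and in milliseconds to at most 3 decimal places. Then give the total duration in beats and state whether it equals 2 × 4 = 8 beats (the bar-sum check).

1) 0.0ms=0b +1200.0ms=4b
2) 1200.0ms=4b +400.0ms=4/3b
3) 1600.0ms=16/3b +200.0ms=2/3b
4) 1800.0ms=6b +600.0ms=2b
Σ=8b of 8 (200bpm 4/4) — PASS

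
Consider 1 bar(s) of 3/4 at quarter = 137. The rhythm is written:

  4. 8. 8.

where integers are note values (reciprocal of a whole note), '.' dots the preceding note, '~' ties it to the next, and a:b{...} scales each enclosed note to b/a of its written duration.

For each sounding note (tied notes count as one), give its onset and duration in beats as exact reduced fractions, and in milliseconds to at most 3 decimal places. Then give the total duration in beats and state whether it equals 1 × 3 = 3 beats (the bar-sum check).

1) 0.0ms=0b +656.934ms=3/2b
2) 656.934ms=3/2b +328.467ms=3/4b
3) 985.401ms=9/4b +328.467ms=3/4b
Σ=3b of 3 (137bpm 3/4) — PASS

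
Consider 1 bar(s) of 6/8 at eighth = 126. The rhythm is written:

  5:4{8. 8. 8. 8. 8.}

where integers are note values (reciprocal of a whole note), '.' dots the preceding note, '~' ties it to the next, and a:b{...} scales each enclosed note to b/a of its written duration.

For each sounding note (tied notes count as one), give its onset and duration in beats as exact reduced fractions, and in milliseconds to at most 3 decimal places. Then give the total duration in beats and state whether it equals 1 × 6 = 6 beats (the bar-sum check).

1) 0.0ms=0b +571.429ms=6/5b
2) 571.429ms=6/5b +571.429ms=6/5b
3) 1142.857ms=12/5b +571.429ms=6/5b
4) 1714.286ms=18/5b +571.429ms=6/5b
5) 2285.714ms=24/5b +571.429ms=6/5b
Σ=6b of 6 (126bpm 6/8) — PASS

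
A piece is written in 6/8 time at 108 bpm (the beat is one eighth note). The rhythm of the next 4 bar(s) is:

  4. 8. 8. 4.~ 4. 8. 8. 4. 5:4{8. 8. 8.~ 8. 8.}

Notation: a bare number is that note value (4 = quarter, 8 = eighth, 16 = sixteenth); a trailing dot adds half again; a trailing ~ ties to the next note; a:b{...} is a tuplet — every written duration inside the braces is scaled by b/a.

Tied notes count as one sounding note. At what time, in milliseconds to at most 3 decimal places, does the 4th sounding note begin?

note 4 onset = 6b = 3333.333ms

1. 0.0ms @ 0 + 1666.667ms (3)
2. 1666.667ms @ 3 + 833.333ms (3/2)
3. 2500.0ms @ 9/2 + 833.333ms (3/2)
4. 3333.333ms @ 6 + 3333.333ms (6)
5. 6666.667ms @ 12 + 833.333ms (3/2)
6. 7500.0ms @ 27/2 + 833.333ms (3/2)
7. 8333.333ms @ 15 + 1666.667ms (3)
8. 10000.0ms @ 18 + 666.667ms (6/5)
9. 10666.667ms @ 96/5 + 666.667ms (6/5)
10. 11333.333ms @ 102/5 + 1333.333ms (12/5)
11. 12666.667ms @ 114/5 + 666.667ms (6/5)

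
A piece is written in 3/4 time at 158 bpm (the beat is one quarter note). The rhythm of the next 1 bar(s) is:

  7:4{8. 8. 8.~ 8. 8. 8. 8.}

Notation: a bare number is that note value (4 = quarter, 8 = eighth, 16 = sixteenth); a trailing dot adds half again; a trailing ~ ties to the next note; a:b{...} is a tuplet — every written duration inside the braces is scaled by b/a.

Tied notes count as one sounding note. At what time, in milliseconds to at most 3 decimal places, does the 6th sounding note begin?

1. 0.0ms @ 0 + 162.749ms (3/7)
2. 162.749ms @ 3/7 + 162.749ms (3/7)
3. 325.497ms @ 6/7 + 325.497ms (6/7)
4. 650.995ms @ 12/7 + 162.749ms (3/7)
5. 813.743ms @ 15/7 + 162.749ms (3/7)
6. 976.492ms @ 18/7 + 162.749ms (3/7)

note 6 onset = 18/7b = 976.492ms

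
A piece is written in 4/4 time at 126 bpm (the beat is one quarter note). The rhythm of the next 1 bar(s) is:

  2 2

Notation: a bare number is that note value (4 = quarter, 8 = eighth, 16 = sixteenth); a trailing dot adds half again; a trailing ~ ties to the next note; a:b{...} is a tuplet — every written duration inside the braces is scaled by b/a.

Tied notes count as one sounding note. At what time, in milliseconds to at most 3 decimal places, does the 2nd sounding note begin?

1. 0.0ms @ 0 + 952.381ms (2)
2. 952.381ms @ 2 + 952.381ms (2)

note 2 onset = 2b = 952.381ms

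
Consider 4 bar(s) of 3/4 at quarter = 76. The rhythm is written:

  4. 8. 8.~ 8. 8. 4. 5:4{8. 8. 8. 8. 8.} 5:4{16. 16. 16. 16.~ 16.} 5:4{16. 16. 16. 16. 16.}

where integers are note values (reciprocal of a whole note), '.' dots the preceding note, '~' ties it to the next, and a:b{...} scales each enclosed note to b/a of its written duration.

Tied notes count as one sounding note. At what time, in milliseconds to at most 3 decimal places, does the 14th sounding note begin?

1. 0.0ms @ 0 + 1184.211ms (3/2)
2. 1184.211ms @ 3/2 + 592.105ms (3/4)
3. 1776.316ms @ 9/4 + 1184.211ms (3/2)
4. 2960.526ms @ 15/4 + 592.105ms (3/4)
5. 3552.632ms @ 9/2 + 1184.211ms (3/2)
6. 4736.842ms @ 6 + 473.684ms (3/5)
7. 5210.526ms @ 33/5 + 473.684ms (3/5)
8. 5684.211ms @ 36/5 + 473.684ms (3/5)
9. 6157.895ms @ 39/5 + 473.684ms (3/5)
10. 6631.579ms @ 42/5 + 473.684ms (3/5)
11. 7105.263ms @ 9 + 236.842ms (3/10)
12. 7342.105ms @ 93/10 + 236.842ms (3/10)
13. 7578.947ms @ 48/5 + 236.842ms (3/10)
14. 7815.789ms @ 99/10 + 473.684ms (3/5)
15. 8289.474ms @ 21/2 + 236.842ms (3/10)
16. 8526.316ms @ 54/5 + 236.842ms (3/10)
17. 8763.158ms @ 111/10 + 236.842ms (3/10)
18. 9000.0ms @ 57/5 + 236.842ms (3/10)
19. 9236.842ms @ 117/10 + 236.842ms (3/10)

note 14 onset = 99/10b = 7815.789ms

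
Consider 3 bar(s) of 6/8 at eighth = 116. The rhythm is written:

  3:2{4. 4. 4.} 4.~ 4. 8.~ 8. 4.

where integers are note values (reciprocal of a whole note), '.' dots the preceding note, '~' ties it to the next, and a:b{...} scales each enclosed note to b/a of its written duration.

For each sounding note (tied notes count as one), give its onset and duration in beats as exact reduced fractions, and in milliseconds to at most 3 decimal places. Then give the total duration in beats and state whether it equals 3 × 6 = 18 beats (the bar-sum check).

1) 0.0ms=0b +1034.483ms=2b
2) 1034.483ms=2b +1034.483ms=2b
3) 2068.966ms=4b +1034.483ms=2b
4) 3103.448ms=6b +3103.448ms=6b
5) 6206.897ms=12b +1551.724ms=3b
6) 7758.621ms=15b +1551.724ms=3b
Σ=18b of 18 (116bpm 6/8) — PASS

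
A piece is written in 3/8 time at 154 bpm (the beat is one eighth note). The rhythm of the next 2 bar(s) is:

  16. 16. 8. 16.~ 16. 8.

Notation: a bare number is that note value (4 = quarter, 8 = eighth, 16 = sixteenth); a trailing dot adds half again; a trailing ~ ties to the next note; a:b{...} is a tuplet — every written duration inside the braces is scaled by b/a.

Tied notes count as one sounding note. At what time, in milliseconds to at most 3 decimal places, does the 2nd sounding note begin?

note 2 onset = 3/4b = 292.208ms

1. 0.0ms @ 0 + 292.208ms (3/4)
2. 292.208ms @ 3/4 + 292.208ms (3/4)
3. 584.416ms @ 3/2 + 584.416ms (3/2)
4. 1168.831ms @ 3 + 584.416ms (3/2)
5. 1753.247ms @ 9/2 + 584.416ms (3/2)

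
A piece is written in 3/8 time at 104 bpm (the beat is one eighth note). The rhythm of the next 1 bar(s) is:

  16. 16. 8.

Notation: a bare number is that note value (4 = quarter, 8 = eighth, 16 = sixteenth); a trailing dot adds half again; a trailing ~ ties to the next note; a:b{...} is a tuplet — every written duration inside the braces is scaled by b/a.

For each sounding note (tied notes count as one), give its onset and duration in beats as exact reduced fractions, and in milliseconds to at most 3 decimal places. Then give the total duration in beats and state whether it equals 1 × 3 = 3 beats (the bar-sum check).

1) 0.0ms=0b +432.692ms=3/4b
2) 432.692ms=3/4b +432.692ms=3/4b
3) 865.385ms=3/2b +865.385ms=3/2b
Σ=3b of 3 (104bpm 3/8) — PASS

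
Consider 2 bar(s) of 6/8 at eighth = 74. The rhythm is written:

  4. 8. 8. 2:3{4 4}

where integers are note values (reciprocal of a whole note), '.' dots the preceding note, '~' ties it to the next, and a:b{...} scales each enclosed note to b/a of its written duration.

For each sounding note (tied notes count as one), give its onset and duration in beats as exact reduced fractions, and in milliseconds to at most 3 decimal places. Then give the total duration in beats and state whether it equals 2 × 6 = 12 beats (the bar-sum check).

1) 0.0ms=0b +2432.432ms=3b
2) 2432.432ms=3b +1216.216ms=3/2b
3) 3648.649ms=9/2b +1216.216ms=3/2b
4) 4864.865ms=6b +2432.432ms=3b
5) 7297.297ms=9b +2432.432ms=3b
Σ=12b of 12 (74bpm 6/8) — PASS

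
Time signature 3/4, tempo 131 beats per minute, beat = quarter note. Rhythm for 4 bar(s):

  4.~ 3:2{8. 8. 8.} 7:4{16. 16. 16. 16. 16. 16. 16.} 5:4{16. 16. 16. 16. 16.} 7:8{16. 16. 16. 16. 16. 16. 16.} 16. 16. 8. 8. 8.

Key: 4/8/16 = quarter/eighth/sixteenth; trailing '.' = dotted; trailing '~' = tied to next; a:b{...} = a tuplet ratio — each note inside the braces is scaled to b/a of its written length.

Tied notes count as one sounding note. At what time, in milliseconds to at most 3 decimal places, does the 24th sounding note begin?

1. 0.0ms @ 0 + 916.031ms (2)
2. 916.031ms @ 2 + 229.008ms (1/2)
3. 1145.038ms @ 5/2 + 229.008ms (1/2)
4. 1374.046ms @ 3 + 98.146ms (3/14)
5. 1472.192ms @ 45/14 + 98.146ms (3/14)
6. 1570.338ms @ 24/7 + 98.146ms (3/14)
7. 1668.484ms @ 51/14 + 98.146ms (3/14)
8. 1766.63ms @ 27/7 + 98.146ms (3/14)
9. 1864.776ms @ 57/14 + 98.146ms (3/14)
10. 1962.923ms @ 30/7 + 98.146ms (3/14)
11. 2061.069ms @ 9/2 + 137.405ms (3/10)
12. 2198.473ms @ 24/5 + 137.405ms (3/10)
13. 2335.878ms @ 51/10 + 137.405ms (3/10)
14. 2473.282ms @ 27/5 + 137.405ms (3/10)
15. 2610.687ms @ 57/10 + 137.405ms (3/10)
16. 2748.092ms @ 6 + 196.292ms (3/7)
17. 2944.384ms @ 45/7 + 196.292ms (3/7)
18. 3140.676ms @ 48/7 + 196.292ms (3/7)
19. 3336.968ms @ 51/7 + 196.292ms (3/7)
20. 3533.261ms @ 54/7 + 196.292ms (3/7)
21. 3729.553ms @ 57/7 + 196.292ms (3/7)
22. 3925.845ms @ 60/7 + 196.292ms (3/7)
23. 4122.137ms @ 9 + 171.756ms (3/8)
24. 4293.893ms @ 75/8 + 171.756ms (3/8)
25. 4465.649ms @ 39/4 + 343.511ms (3/4)
26. 4809.16ms @ 21/2 + 343.511ms (3/4)
27. 5152.672ms @ 45/4 + 343.511ms (3/4)

note 24 onset = 75/8b = 4293.893ms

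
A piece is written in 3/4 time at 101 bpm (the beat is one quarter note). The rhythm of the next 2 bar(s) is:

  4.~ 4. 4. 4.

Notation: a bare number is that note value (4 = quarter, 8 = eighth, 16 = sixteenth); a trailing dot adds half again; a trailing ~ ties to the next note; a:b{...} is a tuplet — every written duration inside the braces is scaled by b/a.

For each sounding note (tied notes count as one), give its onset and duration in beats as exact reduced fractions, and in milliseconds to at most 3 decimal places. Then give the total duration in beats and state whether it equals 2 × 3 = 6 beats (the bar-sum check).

1) 0.0ms=0b +1782.178ms=3b
2) 1782.178ms=3b +891.089ms=3/2b
3) 2673.267ms=9/2b +891.089ms=3/2b
Σ=6b of 6 (101bpm 3/4) — PASS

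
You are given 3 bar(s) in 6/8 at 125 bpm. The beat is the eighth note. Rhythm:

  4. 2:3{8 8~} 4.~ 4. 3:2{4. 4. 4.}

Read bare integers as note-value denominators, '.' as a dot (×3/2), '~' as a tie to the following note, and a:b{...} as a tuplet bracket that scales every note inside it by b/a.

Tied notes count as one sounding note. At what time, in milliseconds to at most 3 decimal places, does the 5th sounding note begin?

1. 0.0ms @ 0 + 1440.0ms (3)
2. 1440.0ms @ 3 + 720.0ms (3/2)
3. 2160.0ms @ 9/2 + 3600.0ms (15/2)
4. 5760.0ms @ 12 + 960.0ms (2)
5. 6720.0ms @ 14 + 960.0ms (2)
6. 7680.0ms @ 16 + 960.0ms (2)

note 5 onset = 14b = 6720.0ms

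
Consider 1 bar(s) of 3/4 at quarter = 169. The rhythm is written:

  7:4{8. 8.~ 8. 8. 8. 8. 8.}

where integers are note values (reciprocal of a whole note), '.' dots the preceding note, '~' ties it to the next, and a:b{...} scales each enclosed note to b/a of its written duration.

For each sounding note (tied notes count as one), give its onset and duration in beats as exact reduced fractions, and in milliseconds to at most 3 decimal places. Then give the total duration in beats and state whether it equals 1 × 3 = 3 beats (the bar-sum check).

1) 0.0ms=0b +152.156ms=3/7b
2) 152.156ms=3/7b +304.311ms=6/7b
3) 456.467ms=9/7b +152.156ms=3/7b
4) 608.622ms=12/7b +152.156ms=3/7b
5) 760.778ms=15/7b +152.156ms=3/7b
6) 912.933ms=18/7b +152.156ms=3/7b
Σ=3b of 3 (169bpm 3/4) — PASS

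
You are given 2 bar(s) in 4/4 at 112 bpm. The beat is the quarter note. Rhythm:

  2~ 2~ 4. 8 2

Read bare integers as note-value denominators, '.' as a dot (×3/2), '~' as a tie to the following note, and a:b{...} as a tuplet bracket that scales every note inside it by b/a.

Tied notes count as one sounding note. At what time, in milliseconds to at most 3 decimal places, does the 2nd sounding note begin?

note 2 onset = 11/2b = 2946.429ms

1. 0.0ms @ 0 + 2946.429ms (11/2)
2. 2946.429ms @ 11/2 + 267.857ms (1/2)
3. 3214.286ms @ 6 + 1071.429ms (2)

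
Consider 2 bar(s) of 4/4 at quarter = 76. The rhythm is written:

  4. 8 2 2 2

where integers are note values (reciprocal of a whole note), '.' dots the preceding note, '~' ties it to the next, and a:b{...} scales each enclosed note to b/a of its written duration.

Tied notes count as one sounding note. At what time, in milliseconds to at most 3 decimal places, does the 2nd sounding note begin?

1. 0.0ms @ 0 + 1184.211ms (3/2)
2. 1184.211ms @ 3/2 + 394.737ms (1/2)
3. 1578.947ms @ 2 + 1578.947ms (2)
4. 3157.895ms @ 4 + 1578.947ms (2)
5. 4736.842ms @ 6 + 1578.947ms (2)

note 2 onset = 3/2b = 1184.211ms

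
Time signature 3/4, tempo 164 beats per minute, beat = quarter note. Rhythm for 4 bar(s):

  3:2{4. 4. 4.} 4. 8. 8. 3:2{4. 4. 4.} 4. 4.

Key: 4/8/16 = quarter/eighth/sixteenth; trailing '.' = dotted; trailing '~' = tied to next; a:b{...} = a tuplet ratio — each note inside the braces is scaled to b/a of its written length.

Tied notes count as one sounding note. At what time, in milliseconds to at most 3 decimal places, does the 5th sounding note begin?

note 5 onset = 9/2b = 1646.341ms

1. 0.0ms @ 0 + 365.854ms (1)
2. 365.854ms @ 1 + 365.854ms (1)
3. 731.707ms @ 2 + 365.854ms (1)
4. 1097.561ms @ 3 + 548.78ms (3/2)
5. 1646.341ms @ 9/2 + 274.39ms (3/4)
6. 1920.732ms @ 21/4 + 274.39ms (3/4)
7. 2195.122ms @ 6 + 365.854ms (1)
8. 2560.976ms @ 7 + 365.854ms (1)
9. 2926.829ms @ 8 + 365.854ms (1)
10. 3292.683ms @ 9 + 548.78ms (3/2)
11. 3841.463ms @ 21/2 + 548.78ms (3/2)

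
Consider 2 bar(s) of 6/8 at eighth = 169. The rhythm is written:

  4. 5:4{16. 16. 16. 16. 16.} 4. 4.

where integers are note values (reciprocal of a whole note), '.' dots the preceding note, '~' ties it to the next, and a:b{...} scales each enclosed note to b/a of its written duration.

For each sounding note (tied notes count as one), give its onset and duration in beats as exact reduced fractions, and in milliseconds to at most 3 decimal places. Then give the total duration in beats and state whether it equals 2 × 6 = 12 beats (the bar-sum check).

1) 0.0ms=0b +1065.089ms=3b
2) 1065.089ms=3b +213.018ms=3/5b
3) 1278.107ms=18/5b +213.018ms=3/5b
4) 1491.124ms=21/5b +213.018ms=3/5b
5) 1704.142ms=24/5b +213.018ms=3/5b
6) 1917.16ms=27/5b +213.018ms=3/5b
7) 2130.178ms=6b +1065.089ms=3b
8) 3195.266ms=9b +1065.089ms=3b
Σ=12b of 12 (169bpm 6/8) — PASS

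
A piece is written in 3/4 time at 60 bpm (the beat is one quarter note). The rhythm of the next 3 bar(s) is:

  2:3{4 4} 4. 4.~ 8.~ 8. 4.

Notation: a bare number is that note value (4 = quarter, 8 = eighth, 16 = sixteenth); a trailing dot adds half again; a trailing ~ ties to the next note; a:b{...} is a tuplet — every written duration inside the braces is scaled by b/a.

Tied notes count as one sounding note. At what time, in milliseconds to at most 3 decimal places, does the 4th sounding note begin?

1. 0.0ms @ 0 + 1500.0ms (3/2)
2. 1500.0ms @ 3/2 + 1500.0ms (3/2)
3. 3000.0ms @ 3 + 1500.0ms (3/2)
4. 4500.0ms @ 9/2 + 3000.0ms (3)
5. 7500.0ms @ 15/2 + 1500.0ms (3/2)

note 4 onset = 9/2b = 4500.0ms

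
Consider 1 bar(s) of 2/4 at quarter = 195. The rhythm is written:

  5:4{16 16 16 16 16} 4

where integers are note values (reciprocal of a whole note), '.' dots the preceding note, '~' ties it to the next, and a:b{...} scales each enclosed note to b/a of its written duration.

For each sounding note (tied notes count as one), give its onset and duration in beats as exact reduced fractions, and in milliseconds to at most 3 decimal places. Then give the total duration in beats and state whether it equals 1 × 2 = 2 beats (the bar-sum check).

1) 0.0ms=0b +61.538ms=1/5b
2) 61.538ms=1/5b +61.538ms=1/5b
3) 123.077ms=2/5b +61.538ms=1/5b
4) 184.615ms=3/5b +61.538ms=1/5b
5) 246.154ms=4/5b +61.538ms=1/5b
6) 307.692ms=1b +307.692ms=1b
Σ=2b of 2 (195bpm 2/4) — PASS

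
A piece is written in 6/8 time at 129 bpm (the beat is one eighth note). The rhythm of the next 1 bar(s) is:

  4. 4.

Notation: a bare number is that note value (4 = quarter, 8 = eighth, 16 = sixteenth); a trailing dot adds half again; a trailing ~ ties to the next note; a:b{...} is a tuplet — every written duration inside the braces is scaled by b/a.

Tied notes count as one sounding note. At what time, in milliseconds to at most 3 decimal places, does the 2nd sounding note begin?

1. 0.0ms @ 0 + 1395.349ms (3)
2. 1395.349ms @ 3 + 1395.349ms (3)

note 2 onset = 3b = 1395.349ms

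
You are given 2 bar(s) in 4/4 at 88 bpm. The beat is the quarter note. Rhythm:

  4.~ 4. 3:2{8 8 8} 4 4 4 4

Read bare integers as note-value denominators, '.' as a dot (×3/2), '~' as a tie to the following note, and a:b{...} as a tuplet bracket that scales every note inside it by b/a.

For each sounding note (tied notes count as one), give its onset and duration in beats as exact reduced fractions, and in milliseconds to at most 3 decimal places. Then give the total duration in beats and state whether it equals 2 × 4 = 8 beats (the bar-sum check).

1) 0.0ms=0b +2045.455ms=3b
2) 2045.455ms=3b +227.273ms=1/3b
3) 2272.727ms=10/3b +227.273ms=1/3b
4) 2500.0ms=11/3b +227.273ms=1/3b
5) 2727.273ms=4b +681.818ms=1b
6) 3409.091ms=5b +681.818ms=1b
7) 4090.909ms=6b +681.818ms=1b
8) 4772.727ms=7b +681.818ms=1b
Σ=8b of 8 (88bpm 4/4) — PASS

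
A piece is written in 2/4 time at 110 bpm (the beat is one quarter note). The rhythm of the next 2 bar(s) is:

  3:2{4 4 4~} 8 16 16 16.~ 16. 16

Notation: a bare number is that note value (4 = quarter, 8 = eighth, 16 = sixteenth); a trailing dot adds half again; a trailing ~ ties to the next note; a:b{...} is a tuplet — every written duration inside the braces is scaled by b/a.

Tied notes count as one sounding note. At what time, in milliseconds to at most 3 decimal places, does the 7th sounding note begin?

1. 0.0ms @ 0 + 363.636ms (2/3)
2. 363.636ms @ 2/3 + 363.636ms (2/3)
3. 727.273ms @ 4/3 + 636.364ms (7/6)
4. 1363.636ms @ 5/2 + 136.364ms (1/4)
5. 1500.0ms @ 11/4 + 136.364ms (1/4)
6. 1636.364ms @ 3 + 409.091ms (3/4)
7. 2045.455ms @ 15/4 + 136.364ms (1/4)

note 7 onset = 15/4b = 2045.455ms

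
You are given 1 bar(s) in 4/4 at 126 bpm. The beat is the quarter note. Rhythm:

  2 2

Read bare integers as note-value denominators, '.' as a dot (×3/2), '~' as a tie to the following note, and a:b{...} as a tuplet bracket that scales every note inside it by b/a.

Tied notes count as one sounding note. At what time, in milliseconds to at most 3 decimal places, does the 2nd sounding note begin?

note 2 onset = 2b = 952.381ms

1. 0.0ms @ 0 + 952.381ms (2)
2. 952.381ms @ 2 + 952.381ms (2)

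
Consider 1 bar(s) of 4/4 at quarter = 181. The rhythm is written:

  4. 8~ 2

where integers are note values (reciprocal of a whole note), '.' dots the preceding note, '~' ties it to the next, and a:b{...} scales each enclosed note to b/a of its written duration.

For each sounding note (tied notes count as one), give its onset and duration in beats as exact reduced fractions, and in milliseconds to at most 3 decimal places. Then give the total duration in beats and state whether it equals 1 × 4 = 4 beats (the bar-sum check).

1) 0.0ms=0b +497.238ms=3/2b
2) 497.238ms=3/2b +828.729ms=5/2b
Σ=4b of 4 (181bpm 4/4) — PASS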